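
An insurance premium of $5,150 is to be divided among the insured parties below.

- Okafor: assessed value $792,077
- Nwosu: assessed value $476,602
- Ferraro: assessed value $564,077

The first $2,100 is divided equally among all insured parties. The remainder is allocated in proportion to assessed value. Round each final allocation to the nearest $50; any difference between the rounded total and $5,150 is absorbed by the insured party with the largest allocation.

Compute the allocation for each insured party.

Okafor: $2,000 · Nwosu: $1,500 · Ferraro: $1,650

$2,100 shared equally gives $700 per insured party.
Remainder $3,050 by assessed value (total 1,832,756): Okafor 1,318.14 → $1,300; Nwosu 793.14 → $800; Ferraro 938.71 → $950.
Totals: Okafor $700 + $1,300 = $2,000; Nwosu $700 + $800 = $1,500; Ferraro $700 + $950 = $1,650.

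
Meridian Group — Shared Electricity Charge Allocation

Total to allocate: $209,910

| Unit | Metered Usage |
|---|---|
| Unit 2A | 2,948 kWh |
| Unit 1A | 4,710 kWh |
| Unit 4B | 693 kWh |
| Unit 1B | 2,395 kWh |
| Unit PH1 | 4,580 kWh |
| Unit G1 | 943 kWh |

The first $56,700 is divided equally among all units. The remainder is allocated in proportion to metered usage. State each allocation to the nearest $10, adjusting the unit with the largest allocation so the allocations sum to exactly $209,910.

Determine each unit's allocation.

First tranche $56,700 split equally: $9,450 each.
Remainder $153,210 by metered usage (total 16,269): Unit 2A 27,762.19 → $27,760; Unit 1A 44,355.47 → $44,360; Unit 4B 6,526.19 → $6,530; Unit 1B 22,554.43 → $22,550; Unit PH1 43,131.22 → $43,130; Unit G1 8,880.51 → $8,880.
Totals: Unit 2A $9,450 + $27,760 = $37,210; Unit 1A $9,450 + $44,360 = $53,810; Unit 4B $9,450 + $6,530 = $15,980; Unit 1B $9,450 + $22,550 = $32,000; Unit PH1 $9,450 + $43,130 = $52,580; Unit G1 $9,450 + $8,880 = $18,330.

Unit 2A: $37,210 | Unit 1A: $53,810 | Unit 4B: $15,980 | Unit 1B: $32,000 | Unit PH1: $52,580 | Unit G1: $18,330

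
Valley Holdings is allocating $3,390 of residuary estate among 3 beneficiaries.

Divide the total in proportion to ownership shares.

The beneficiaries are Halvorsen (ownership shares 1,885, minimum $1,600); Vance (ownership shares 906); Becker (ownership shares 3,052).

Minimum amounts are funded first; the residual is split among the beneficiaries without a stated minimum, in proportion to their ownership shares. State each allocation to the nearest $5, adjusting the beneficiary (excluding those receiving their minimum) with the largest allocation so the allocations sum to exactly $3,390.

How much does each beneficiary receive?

Halvorsen: $1,600; Vance: $410; Becker: $1,380

Guaranteed amounts: Halvorsen $1,600. Residual $1,790.
Residual split over remaining ownership shares 3,958: Vance 409.74 → $410; Becker 1,380.26 → $1,380.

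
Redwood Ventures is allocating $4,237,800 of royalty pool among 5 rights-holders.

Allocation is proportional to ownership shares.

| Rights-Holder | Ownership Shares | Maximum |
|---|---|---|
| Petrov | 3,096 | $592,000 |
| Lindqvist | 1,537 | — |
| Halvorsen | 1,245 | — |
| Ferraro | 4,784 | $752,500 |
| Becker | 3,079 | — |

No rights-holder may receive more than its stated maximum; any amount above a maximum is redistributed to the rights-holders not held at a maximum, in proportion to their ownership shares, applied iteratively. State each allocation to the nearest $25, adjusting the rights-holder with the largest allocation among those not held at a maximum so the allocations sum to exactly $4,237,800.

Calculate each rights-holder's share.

Sum of ownership shares: 13,741.
Unconstrained shares: Petrov 954,823.43; Lindqvist 474,019.26; Halvorsen 383,964.85; Ferraro 1,475,411.92; Becker 949,580.54.
Held at cap: Petrov ($592,000), Ferraro ($752,500); remaining pool $2,893,300 reallocated over remaining ownership shares 5,861.
Shares after redistribution: Lindqvist 758,744.60 → $758,750; Halvorsen 614,597.94 → $614,600; Becker 1,519,957.46 → $1,519,950.

Petrov: $592,000 | Lindqvist: $758,750 | Halvorsen: $614,600 | Ferraro: $752,500 | Becker: $1,519,950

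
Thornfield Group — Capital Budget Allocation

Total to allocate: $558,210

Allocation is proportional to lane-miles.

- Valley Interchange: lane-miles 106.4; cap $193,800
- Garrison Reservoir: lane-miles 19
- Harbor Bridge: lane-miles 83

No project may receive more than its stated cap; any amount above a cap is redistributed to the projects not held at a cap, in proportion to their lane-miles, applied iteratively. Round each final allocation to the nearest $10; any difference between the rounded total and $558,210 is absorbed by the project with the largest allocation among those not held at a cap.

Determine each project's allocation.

Valley Interchange: $193,800 · Garrison Reservoir: $67,880 · Harbor Bridge: $296,530

Lane-miles total: 208.4.
Unconstrained shares: Valley Interchange 284,997.81; Garrison Reservoir 50,892.47; Harbor Bridge 222,319.72.
Capped: Valley Interchange ($193,800); residual $364,410 reallocated over remaining lane-miles 102.
Shares after redistribution: Garrison Reservoir 67,880.29 → $67,880; Harbor Bridge 296,529.71 → $296,530.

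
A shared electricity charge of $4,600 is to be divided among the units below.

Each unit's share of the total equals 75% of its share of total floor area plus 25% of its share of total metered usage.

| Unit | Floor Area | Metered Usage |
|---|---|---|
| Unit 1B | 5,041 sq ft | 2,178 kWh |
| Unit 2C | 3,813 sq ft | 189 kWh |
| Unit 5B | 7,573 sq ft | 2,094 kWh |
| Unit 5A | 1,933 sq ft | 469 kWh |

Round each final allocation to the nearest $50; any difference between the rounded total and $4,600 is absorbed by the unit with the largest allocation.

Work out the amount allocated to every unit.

Totals — floor area 18,360, metered usage 4,930.
Combined weights (75% floor area + 25% metered usage): Unit 1B 0.3164; Unit 2C 0.1653; Unit 5B 0.4155; Unit 5A 0.1027.
Proportional shares: Unit 1B 1,455.30; Unit 2C 760.58; Unit 5B 1,911.49; Unit 5A 472.63.
At nearest $50: Unit 1B $1,450; Unit 2C $750; Unit 5B $1,900; Unit 5A $450. Sum = $4,550.
Difference $4,600 − $4,550 = +$50 applied to largest allocation (Unit 5B): Unit 5B becomes $1,950.

Unit 1B: $1,450 | Unit 2C: $750 | Unit 5B: $1,950 | Unit 5A: $450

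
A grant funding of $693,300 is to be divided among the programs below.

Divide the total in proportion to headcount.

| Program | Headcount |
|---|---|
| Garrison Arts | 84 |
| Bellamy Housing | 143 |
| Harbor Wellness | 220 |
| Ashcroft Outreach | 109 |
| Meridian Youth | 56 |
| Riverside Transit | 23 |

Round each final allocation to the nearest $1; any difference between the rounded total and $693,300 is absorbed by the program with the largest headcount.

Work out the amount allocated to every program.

Garrison Arts: $91,712; Bellamy Housing: $156,129; Harbor Wellness: $240,199; Ashcroft Outreach: $119,007; Meridian Youth: $61,141; Riverside Transit: $25,112

Total headcount = 635.
Unrounded shares: Garrison Arts 84/635 × $693,300 = 91,712.13; Bellamy Housing 143/635 × $693,300 = 156,128.98; Harbor Wellness 220/635 × $693,300 = 240,198.43; Ashcroft Outreach 109/635 × $693,300 = 119,007.40; Meridian Youth 56/635 × $693,300 = 61,141.42; Riverside Transit 23/635 × $693,300 = 25,111.65.
After rounding ($1): Garrison Arts $91,712; Bellamy Housing $156,129; Harbor Wellness $240,198; Ashcroft Outreach $119,007; Meridian Youth $61,141; Riverside Transit $25,112. Sum = $693,299.
Difference $693,300 − $693,299 = +$1 applied to largest headcount (Harbor Wellness): Harbor Wellness becomes $240,199.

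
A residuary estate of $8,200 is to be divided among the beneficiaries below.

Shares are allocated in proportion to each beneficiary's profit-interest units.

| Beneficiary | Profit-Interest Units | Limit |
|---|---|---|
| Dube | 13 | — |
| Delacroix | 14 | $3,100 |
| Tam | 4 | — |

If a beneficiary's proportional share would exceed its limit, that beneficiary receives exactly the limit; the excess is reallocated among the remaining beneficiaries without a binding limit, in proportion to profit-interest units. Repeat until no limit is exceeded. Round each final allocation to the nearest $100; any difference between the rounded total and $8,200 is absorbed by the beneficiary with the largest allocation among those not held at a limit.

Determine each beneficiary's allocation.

Sum of profit-interest units: 31.
Proportional shares (ignoring caps): Dube 3,438.71; Delacroix 3,703.23; Tam 1,058.06.
Capped: Delacroix ($3,100); residual $5,100 reallocated over remaining profit-interest units 17.
Remaining shares: Dube 3,900.00 → $3,900; Tam 1,200.00 → $1,200.

Dube: $3,900 | Delacroix: $3,100 | Tam: $1,200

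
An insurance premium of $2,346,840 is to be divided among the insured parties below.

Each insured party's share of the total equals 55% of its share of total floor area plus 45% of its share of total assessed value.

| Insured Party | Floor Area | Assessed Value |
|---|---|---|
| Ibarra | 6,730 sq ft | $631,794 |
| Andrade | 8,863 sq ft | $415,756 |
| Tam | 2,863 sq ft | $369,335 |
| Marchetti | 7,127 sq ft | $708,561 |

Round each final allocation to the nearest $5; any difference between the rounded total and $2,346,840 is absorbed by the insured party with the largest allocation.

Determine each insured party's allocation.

Ibarra: $653,475; Andrade: $653,750; Tam: $327,960; Marchetti: $711,655

Floor area total 25,583; assessed value total 2,125,446.
Blended shares (55% floor area + 45% assessed value): Ibarra 0.2784; Andrade 0.2786; Tam 0.1397; Marchetti 0.3032.
Unrounded shares: Ibarra 653,476.47; Andrade 653,751.05; Tam 327,962.31; Marchetti 711,650.16.
Rounded to nearest $5: Ibarra $653,475; Andrade $653,750; Tam $327,960; Marchetti $711,650. Sum = $2,346,835.
Difference $2,346,840 − $2,346,835 = +$5 applied to largest allocation (Marchetti): Marchetti becomes $711,655.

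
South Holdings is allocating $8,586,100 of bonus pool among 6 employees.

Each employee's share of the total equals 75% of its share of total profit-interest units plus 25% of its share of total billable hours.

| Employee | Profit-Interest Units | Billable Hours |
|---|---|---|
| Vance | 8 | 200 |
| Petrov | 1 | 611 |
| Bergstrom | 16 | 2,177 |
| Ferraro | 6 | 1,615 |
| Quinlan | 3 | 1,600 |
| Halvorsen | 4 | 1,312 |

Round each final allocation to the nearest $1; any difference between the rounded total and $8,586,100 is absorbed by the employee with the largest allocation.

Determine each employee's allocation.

Totals — profit-interest units 38, billable hours 7,515.
Combined weights (75% profit-interest units + 25% billable hours): Vance 0.1645; Petrov 0.0401; Bergstrom 0.3882; Ferraro 0.1721; Quinlan 0.1124; Halvorsen 0.1226.
Pro-rata amounts: Vance 1,412,826.41; Petrov 343,983.69; Bergstrom 3,333,221.01; Ferraro 1,478,070.79; Quinlan 965,398.81; Halvorsen 1,052,599.27.
At nearest $1: Vance $1,412,826; Petrov $343,984; Bergstrom $3,333,221; Ferraro $1,478,071; Quinlan $965,399; Halvorsen $1,052,599. Sum = $8,586,100.
Sum already equals the total — no adjustment.

Vance: $1,412,826 · Petrov: $343,984 · Bergstrom: $3,333,221 · Ferraro: $1,478,071 · Quinlan: $965,399 · Halvorsen: $1,052,599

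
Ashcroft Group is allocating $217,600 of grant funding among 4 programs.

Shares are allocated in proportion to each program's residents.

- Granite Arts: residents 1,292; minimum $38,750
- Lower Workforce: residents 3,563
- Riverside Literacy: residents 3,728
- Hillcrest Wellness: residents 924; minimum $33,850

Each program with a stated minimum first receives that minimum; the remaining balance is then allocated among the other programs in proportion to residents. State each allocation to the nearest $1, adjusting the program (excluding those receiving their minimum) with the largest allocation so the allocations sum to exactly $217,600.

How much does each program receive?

Minimums first: Granite Arts $38,750; Hillcrest Wellness $33,850. Remaining pool $145,000.
Remaining pool split over remaining residents 7,291: Lower Workforce 70,859.28 → $70,859; Riverside Literacy 74,140.72 → $74,141.

Granite Arts: $38,750 · Lower Workforce: $70,859 · Riverside Literacy: $74,141 · Hillcrest Wellness: $33,850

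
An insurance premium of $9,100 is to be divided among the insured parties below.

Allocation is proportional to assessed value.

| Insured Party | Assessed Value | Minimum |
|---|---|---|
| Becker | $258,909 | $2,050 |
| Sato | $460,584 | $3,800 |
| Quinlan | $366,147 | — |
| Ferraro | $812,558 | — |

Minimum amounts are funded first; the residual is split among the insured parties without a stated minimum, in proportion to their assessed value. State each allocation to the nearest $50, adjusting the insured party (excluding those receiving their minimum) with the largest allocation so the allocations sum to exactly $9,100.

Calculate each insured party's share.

Guaranteed amounts: Becker $2,050; Sato $3,800. Remaining pool $3,250.
Remaining pool split over remaining assessed value 1,178,705: Quinlan 1,009.56 → $1,000; Ferraro 2,240.44 → $2,250.

Becker: $2,050; Sato: $3,800; Quinlan: $1,000; Ferraro: $2,250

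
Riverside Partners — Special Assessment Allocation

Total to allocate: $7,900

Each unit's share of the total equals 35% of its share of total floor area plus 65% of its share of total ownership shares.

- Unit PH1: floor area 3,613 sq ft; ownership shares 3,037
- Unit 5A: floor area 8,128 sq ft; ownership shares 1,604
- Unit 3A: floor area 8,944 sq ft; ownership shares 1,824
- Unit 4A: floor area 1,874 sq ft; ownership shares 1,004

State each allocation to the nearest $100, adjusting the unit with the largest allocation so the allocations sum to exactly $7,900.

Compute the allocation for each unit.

Unit PH1: $2,500 · Unit 5A: $2,100 · Unit 3A: $2,400 · Unit 4A: $900

Totals — floor area 22,559, ownership shares 7,469.
Composite weights (35% floor area + 65% ownership shares): Unit PH1 0.3204; Unit 5A 0.2657; Unit 3A 0.2975; Unit 4A 0.1164.
Raw shares: Unit PH1 2,530.80; Unit 5A 2,098.99; Unit 3A 2,350.26; Unit 4A 919.95.
At nearest $100: Unit PH1 $2,500; Unit 5A $2,100; Unit 3A $2,400; Unit 4A $900. Sum = $7,900.
Sum already equals the total — no adjustment.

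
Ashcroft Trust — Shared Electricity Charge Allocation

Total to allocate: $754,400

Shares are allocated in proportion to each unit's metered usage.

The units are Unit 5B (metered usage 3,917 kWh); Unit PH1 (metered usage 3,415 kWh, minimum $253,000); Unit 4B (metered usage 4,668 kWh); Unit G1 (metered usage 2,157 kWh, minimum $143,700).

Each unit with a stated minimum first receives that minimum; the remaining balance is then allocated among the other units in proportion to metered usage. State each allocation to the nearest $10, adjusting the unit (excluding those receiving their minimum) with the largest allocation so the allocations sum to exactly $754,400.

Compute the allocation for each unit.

Guaranteed amounts: Unit PH1 $253,000; Unit G1 $143,700. Remaining pool $357,700.
Remaining pool split over remaining metered usage 8,585: Unit 5B 163,204.53 → $163,200; Unit 4B 194,495.47 → $194,500.

Unit 5B: $163,200 | Unit PH1: $253,000 | Unit 4B: $194,500 | Unit G1: $143,700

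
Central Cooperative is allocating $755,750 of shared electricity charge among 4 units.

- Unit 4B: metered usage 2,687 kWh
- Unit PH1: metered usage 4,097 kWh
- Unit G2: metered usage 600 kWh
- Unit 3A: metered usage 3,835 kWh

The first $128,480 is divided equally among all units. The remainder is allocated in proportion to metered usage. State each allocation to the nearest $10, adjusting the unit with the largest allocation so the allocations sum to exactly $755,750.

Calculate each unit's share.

$128,480 shared equally gives $32,120 per unit.
Remainder $627,270 by metered usage (total 11,219): Unit 4B 150,233.93 → $150,230; Unit PH1 229,069.01 → $229,070; Unit G2 33,546.84 → $33,550; Unit 3A 214,420.22 → $214,420.
Totals: Unit 4B $32,120 + $150,230 = $182,350; Unit PH1 $32,120 + $229,070 = $261,190; Unit G2 $32,120 + $33,550 = $65,670; Unit 3A $32,120 + $214,420 = $246,540.

Unit 4B: $182,350 | Unit PH1: $261,190 | Unit G2: $65,670 | Unit 3A: $246,540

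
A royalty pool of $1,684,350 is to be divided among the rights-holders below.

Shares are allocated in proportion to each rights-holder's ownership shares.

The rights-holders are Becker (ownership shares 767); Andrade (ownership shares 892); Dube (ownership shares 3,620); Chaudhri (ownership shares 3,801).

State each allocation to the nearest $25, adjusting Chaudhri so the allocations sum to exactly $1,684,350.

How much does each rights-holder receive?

Sum of ownership shares: 9,080.
Unrounded shares: Becker 767/9,080 × $1,684,350 = 142,279.34; Andrade 892/9,080 × $1,684,350 = 165,466.98; Dube 3,620/9,080 × $1,684,350 = 671,513.99; Chaudhri 3,801/9,080 × $1,684,350 = 705,089.69.
After rounding ($25): Becker $142,275; Andrade $165,475; Dube $671,525; Chaudhri $705,100. Sum = $1,684,375.
Difference $1,684,350 − $1,684,375 = −$25 applied to Chaudhri: Chaudhri becomes $705,075.

Becker: $142,275 · Andrade: $165,475 · Dube: $671,525 · Chaudhri: $705,075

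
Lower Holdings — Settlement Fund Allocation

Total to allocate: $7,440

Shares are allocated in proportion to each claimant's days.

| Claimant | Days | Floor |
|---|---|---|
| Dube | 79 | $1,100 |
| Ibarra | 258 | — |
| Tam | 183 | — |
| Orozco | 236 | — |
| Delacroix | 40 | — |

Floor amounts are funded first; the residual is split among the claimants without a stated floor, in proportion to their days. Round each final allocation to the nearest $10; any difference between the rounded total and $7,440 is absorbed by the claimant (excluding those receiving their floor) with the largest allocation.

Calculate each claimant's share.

Dube: $1,100; Ibarra: $2,280; Tam: $1,620; Orozco: $2,090; Delacroix: $350

Fund the minimums — Dube $1,100. Residual $6,340.
Residual split over remaining days 717: Ibarra 2,281.34 → $2,280; Tam 1,618.16 → $1,620; Orozco 2,086.81 → $2,090; Delacroix 353.70 → $350.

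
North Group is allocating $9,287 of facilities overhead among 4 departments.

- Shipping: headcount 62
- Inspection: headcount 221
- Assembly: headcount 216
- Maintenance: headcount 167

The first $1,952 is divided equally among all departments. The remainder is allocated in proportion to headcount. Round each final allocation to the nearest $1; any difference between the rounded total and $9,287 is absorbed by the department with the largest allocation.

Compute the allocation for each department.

$1,952 shared equally gives $488 per department.
Remainder $7,335 by headcount (total 666): Shipping 682.84 → $683; Inspection 2,433.99 → $2,434; Assembly 2,378.92 → $2,379; Maintenance 1,839.26 → $1,839.
Totals: Shipping $488 + $683 = $1,171; Inspection $488 + $2,434 = $2,922; Assembly $488 + $2,379 = $2,867; Maintenance $488 + $1,839 = $2,327.

Shipping: $1,171 · Inspection: $2,922 · Assembly: $2,867 · Maintenance: $2,327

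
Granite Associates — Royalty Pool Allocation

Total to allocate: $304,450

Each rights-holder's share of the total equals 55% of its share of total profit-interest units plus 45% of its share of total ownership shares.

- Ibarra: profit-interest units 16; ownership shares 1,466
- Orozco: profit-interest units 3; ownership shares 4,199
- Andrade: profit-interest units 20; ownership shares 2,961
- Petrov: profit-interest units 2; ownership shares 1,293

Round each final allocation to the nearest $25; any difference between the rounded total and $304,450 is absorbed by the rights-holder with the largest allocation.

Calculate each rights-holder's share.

Ibarra: $85,600 | Orozco: $70,250 | Andrade: $122,575 | Petrov: $26,025

Profit-interest units total 41; ownership shares total 9,919.
Blended shares (55% profit-interest units + 45% ownership shares): Ibarra 0.2811; Orozco 0.2307; Andrade 0.4026; Petrov 0.0855.
Raw shares: Ibarra 85,593.95; Orozco 70,249.38; Andrade 122,579.42; Petrov 26,027.25.
Rounded to nearest $25: Ibarra $85,600; Orozco $70,250; Andrade $122,575; Petrov $26,025. Sum = $304,450.
No rounding difference to absorb.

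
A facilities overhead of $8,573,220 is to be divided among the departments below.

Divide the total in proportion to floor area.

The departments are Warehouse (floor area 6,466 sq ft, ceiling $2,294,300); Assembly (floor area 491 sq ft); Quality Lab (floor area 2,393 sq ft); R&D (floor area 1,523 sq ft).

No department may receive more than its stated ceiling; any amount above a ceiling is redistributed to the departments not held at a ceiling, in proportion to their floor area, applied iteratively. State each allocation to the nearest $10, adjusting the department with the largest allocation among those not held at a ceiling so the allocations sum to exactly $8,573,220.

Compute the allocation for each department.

Warehouse: $2,294,300; Assembly: $699,560; Quality Lab: $3,409,450; R&D: $2,169,910

Floor area total: 10,873.
Unconstrained shares: Warehouse 5,098,357.45; Assembly 387,147.16; Quality Lab 1,886,849.58; R&D 1,200,865.82.
Held at cap: Warehouse ($2,294,300); balance $6,278,920 reallocated over remaining floor area 4,407.
Remaining shares: Assembly 699,557.46 → $699,560; Quality Lab 3,409,452.14 → $3,409,450; R&D 2,169,910.41 → $2,169,910.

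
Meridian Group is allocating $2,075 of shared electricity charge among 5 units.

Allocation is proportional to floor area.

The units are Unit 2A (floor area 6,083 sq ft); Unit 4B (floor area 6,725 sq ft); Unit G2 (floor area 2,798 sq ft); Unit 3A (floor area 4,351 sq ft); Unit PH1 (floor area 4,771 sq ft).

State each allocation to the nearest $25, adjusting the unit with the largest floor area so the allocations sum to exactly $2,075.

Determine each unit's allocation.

Unit 2A: $500 · Unit 4B: $575 · Unit G2: $225 · Unit 3A: $375 · Unit PH1: $400

Total floor area = 6,083 + 6,725 + 2,798 + 4,351 + 4,771 = 24,728.
Unrounded shares: Unit 2A 510.44; Unit 4B 564.31; Unit G2 234.79; Unit 3A 365.11; Unit PH1 400.35.
At nearest $25: Unit 2A $500; Unit 4B $575; Unit G2 $225; Unit 3A $375; Unit PH1 $400. Sum = $2,075.
Sum already equals the total — no adjustment.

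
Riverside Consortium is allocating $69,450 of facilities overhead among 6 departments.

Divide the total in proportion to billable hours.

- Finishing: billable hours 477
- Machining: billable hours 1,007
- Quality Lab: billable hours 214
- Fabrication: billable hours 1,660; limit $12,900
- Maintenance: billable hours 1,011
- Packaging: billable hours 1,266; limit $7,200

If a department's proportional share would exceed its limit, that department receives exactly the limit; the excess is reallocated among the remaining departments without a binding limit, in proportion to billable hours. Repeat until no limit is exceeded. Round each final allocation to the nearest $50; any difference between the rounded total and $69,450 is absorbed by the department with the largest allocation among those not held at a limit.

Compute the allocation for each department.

Finishing: $8,700 | Machining: $18,350 | Quality Lab: $3,900 | Fabrication: $12,900 | Maintenance: $18,400 | Packaging: $7,200

Billable hours total: 5,635.
Unconstrained shares: Finishing 5,878.91; Machining 12,411.03; Quality Lab 2,637.50; Fabrication 20,459.09; Maintenance 12,460.33; Packaging 15,603.14.
Capped: Fabrication ($12,900), Packaging ($7,200); balance $49,350 reallocated over remaining billable hours 2,709.
Shares after redistribution: Finishing 8,689.53 → $8,700; Machining 18,344.57 → $18,350; Quality Lab 3,898.45 → $3,900; Maintenance 18,417.44 → $18,400.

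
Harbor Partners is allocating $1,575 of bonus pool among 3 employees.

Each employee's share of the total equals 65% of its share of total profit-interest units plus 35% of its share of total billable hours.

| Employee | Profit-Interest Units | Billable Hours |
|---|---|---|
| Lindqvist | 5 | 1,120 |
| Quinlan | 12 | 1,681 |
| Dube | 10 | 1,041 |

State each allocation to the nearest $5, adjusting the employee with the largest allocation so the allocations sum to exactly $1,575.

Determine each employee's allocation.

Totals — profit-interest units 27, billable hours 3,842.
Combined weights (65% profit-interest units + 35% billable hours): Lindqvist 0.2224; Quinlan 0.4420; Dube 0.3356.
Raw shares: Lindqvist 350.28; Quinlan 696.19; Dube 528.53.
After rounding ($5): Lindqvist $350; Quinlan $695; Dube $530. Sum = $1,575.
Sum already equals the total — no adjustment.

Lindqvist: $350; Quinlan: $695; Dube: $530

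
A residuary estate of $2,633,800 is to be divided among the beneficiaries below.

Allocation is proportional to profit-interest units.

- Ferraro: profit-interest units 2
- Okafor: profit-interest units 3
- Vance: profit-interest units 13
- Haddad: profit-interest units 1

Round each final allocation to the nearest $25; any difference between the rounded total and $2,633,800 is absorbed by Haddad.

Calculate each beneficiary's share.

Combined profit-interest units = 19.
Pro-rata amounts: Ferraro 2/19 × $2,633,800 = 277,242.11; Okafor 3/19 × $2,633,800 = 415,863.16; Vance 13/19 × $2,633,800 = 1,802,073.68; Haddad 1/19 × $2,633,800 = 138,621.05.
After rounding ($25): Ferraro $277,250; Okafor $415,875; Vance $1,802,075; Haddad $138,625. Sum = $2,633,825.
Difference $2,633,800 − $2,633,825 = −$25 applied to Haddad: Haddad becomes $138,600.

Ferraro: $277,250 · Okafor: $415,875 · Vance: $1,802,075 · Haddad: $138,600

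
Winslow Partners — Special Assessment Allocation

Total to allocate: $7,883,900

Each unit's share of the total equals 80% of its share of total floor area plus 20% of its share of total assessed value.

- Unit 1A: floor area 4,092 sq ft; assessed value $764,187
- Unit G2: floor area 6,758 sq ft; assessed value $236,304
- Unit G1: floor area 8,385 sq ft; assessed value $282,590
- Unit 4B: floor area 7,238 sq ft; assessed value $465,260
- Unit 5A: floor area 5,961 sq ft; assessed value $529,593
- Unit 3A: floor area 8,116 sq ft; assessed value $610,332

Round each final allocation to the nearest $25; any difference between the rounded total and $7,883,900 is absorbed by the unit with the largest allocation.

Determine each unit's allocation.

Unit 1A: $1,053,650 | Unit G2: $1,180,150 | Unit G1: $1,458,475 | Unit 4B: $1,379,800 | Unit 5A: $1,216,300 | Unit 3A: $1,595,525

Totals — floor area 40,550, assessed value 2,888,266.
Combined weights (80% floor area + 20% assessed value): Unit 1A 0.1336; Unit G2 0.1497; Unit G1 0.1850; Unit 4B 0.1750; Unit 5A 0.1543; Unit 3A 0.2024.
Proportional shares: Unit 1A 1,053,656.64; Unit G2 1,180,139.36; Unit G1 1,458,470.59; Unit 4B 1,379,791.31; Unit 5A 1,216,288.65; Unit 3A 1,595,553.45.
Rounded to nearest $25: Unit 1A $1,053,650; Unit G2 $1,180,150; Unit G1 $1,458,475; Unit 4B $1,379,800; Unit 5A $1,216,300; Unit 3A $1,595,550. Sum = $7,883,925.
Difference $7,883,900 − $7,883,925 = −$25 applied to largest allocation (Unit 3A): Unit 3A becomes $1,595,525.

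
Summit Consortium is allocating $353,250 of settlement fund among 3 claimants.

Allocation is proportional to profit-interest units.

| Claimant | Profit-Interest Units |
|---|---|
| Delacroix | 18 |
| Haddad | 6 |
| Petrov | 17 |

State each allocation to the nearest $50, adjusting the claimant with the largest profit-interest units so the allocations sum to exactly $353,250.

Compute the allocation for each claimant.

Delacroix: $155,100; Haddad: $51,700; Petrov: $146,450

Combined profit-interest units = 18 + 6 + 17 = 41.
Pro-rata amounts: Delacroix 155,085.37; Haddad 51,695.12; Petrov 146,469.51.
At nearest $50: Delacroix $155,100; Haddad $51,700; Petrov $146,450. Sum = $353,250.
No rounding difference to absorb.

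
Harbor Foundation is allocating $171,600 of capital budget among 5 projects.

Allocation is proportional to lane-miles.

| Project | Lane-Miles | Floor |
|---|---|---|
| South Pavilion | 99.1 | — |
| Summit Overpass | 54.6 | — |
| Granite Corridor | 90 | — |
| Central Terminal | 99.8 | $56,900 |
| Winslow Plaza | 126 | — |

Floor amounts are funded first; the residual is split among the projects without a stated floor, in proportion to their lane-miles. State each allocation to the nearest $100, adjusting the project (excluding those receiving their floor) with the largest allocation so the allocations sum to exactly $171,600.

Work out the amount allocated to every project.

Guaranteed amounts: Central Terminal $56,900. Remaining pool $114,700.
Remaining pool split over remaining lane-miles 369.7: South Pavilion 30,745.93 → $30,700; Summit Overpass 16,939.73 → $16,900; Granite Corridor 27,922.64 → $27,900; Winslow Plaza 39,091.70 → $39,100.
Rounding difference +$100 applied to Winslow Plaza → $39,200.

South Pavilion: $30,700 · Summit Overpass: $16,900 · Granite Corridor: $27,900 · Central Terminal: $56,900 · Winslow Plaza: $39,200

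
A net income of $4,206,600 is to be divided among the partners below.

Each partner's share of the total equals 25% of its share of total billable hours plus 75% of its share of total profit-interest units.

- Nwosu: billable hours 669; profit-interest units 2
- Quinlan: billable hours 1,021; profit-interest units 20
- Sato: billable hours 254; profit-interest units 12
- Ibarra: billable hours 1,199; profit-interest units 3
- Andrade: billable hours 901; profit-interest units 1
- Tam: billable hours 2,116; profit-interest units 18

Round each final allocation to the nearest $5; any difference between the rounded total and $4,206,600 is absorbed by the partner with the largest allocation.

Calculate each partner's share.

Totals — billable hours 6,160, profit-interest units 56.
Blended shares (25% billable hours + 75% profit-interest units): Nwosu 0.0539; Quinlan 0.3093; Sato 0.1710; Ibarra 0.0888; Andrade 0.0500; Tam 0.3269.
Unrounded shares: Nwosu 226,890.07; Quinlan 1,301,075.43; Sato 719,424.20; Ibarra 373,711.34; Andrade 210,159.28; Tam 1,375,339.68.
After rounding ($5): Nwosu $226,890; Quinlan $1,301,075; Sato $719,425; Ibarra $373,710; Andrade $210,160; Tam $1,375,340. Sum = $4,206,600.
Rounded total matches; no reconciliation needed.

Nwosu: $226,890; Quinlan: $1,301,075; Sato: $719,425; Ibarra: $373,710; Andrade: $210,160; Tam: $1,375,340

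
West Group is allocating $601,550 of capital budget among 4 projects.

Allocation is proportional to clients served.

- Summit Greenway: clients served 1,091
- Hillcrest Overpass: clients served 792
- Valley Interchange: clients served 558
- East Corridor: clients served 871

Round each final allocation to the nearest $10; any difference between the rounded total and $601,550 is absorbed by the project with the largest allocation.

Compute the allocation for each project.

Total clients served = 3,312.
Proportional shares: Summit Greenway 1,091/3,312 × $601,550 = 198,155.51; Hillcrest Overpass 792/3,312 × $601,550 = 143,848.91; Valley Interchange 558/3,312 × $601,550 = 101,348.10; East Corridor 871/3,312 × $601,550 = 158,197.48.
After rounding ($10): Summit Greenway $198,160; Hillcrest Overpass $143,850; Valley Interchange $101,350; East Corridor $158,200. Sum = $601,560.
Difference $601,550 − $601,560 = −$10 applied to largest allocation (Summit Greenway): Summit Greenway becomes $198,150.

Summit Greenway: $198,150 · Hillcrest Overpass: $143,850 · Valley Interchange: $101,350 · East Corridor: $158,200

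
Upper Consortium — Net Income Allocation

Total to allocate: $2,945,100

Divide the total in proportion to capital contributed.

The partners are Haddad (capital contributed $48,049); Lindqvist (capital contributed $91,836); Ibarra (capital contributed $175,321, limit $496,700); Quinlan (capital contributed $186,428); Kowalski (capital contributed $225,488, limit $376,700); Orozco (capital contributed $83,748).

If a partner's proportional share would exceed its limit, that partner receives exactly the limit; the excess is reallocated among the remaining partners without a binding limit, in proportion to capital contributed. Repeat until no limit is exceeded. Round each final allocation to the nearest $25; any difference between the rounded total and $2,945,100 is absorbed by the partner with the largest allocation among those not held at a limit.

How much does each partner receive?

Total capital contributed = 810,870.
Proportional shares (ignoring caps): Haddad 174,515.16; Lindqvist 333,550.64; Ibarra 636,770.23; Quinlan 677,111.13; Kowalski 818,978.02; Orozco 304,174.82.
Capped: Ibarra ($496,700), Kowalski ($376,700); remaining pool $2,071,700 reallocated over remaining capital contributed 410,061.
Shares after redistribution: Haddad 242,751.96 → $242,750; Lindqvist 463,971.56 → $463,975; Quinlan 941,866.91 → $941,875; Orozco 423,109.57 → $423,100.

Haddad: $242,750 · Lindqvist: $463,975 · Ibarra: $496,700 · Quinlan: $941,875 · Kowalski: $376,700 · Orozco: $423,100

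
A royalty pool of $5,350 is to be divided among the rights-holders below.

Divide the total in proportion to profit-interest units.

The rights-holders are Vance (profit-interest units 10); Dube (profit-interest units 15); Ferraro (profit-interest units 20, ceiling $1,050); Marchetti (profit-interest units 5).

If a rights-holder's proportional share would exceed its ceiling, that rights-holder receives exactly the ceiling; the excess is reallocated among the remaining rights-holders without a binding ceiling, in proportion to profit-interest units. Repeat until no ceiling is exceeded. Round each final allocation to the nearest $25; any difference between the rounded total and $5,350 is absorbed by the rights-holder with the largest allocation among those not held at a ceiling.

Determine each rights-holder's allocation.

Vance: $1,425; Dube: $2,150; Ferraro: $1,050; Marchetti: $725

Profit-interest units total: 50.
Proportional shares (ignoring caps): Vance 1,070.00; Dube 1,605.00; Ferraro 2,140.00; Marchetti 535.00.
Capped: Ferraro ($1,050); remaining pool $4,300 reallocated over remaining profit-interest units 30.
Redistributed shares: Vance 1,433.33 → $1,425; Dube 2,150.00 → $2,150; Marchetti 716.67 → $725.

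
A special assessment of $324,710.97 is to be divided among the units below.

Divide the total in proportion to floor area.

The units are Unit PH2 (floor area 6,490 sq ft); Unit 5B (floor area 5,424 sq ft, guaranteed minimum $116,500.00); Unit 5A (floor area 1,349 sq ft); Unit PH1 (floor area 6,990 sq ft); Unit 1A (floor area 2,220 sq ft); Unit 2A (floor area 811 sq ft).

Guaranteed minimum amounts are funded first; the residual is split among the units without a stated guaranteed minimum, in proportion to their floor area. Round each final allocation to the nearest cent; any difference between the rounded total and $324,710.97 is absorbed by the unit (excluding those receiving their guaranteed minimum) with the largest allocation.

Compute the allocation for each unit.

Minimums first: Unit 5B $116,500.00. Residual $208,210.97.
Residual split over remaining floor area 17,860: Unit PH2 75,660.0893 → $75,660.09; Unit 5A 15,726.5733 → $15,726.57; Unit PH1 81,489.0638 → $81,489.06; Unit 1A 25,880.6469 → $25,880.65; Unit 2A 9,454.5967 → $9,454.60.

Unit PH2: $75,660.09 | Unit 5B: $116,500.00 | Unit 5A: $15,726.57 | Unit PH1: $81,489.06 | Unit 1A: $25,880.65 | Unit 2A: $9,454.60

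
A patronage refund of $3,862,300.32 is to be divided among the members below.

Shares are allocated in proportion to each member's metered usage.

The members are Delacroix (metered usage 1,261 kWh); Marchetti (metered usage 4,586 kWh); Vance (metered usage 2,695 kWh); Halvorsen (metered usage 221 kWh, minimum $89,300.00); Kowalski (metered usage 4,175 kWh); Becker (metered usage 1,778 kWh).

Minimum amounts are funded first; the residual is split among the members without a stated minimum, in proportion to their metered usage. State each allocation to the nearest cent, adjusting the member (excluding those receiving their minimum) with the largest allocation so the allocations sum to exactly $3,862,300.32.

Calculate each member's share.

Delacroix: $328,234.11 | Marchetti: $1,193,720.56 | Vance: $701,499.54 | Halvorsen: $89,300.00 | Kowalski: $1,086,738.62 | Becker: $462,807.49

Guaranteed amounts: Halvorsen $89,300.00. Residual $3,773,000.32.
Residual split over remaining metered usage 14,495: Delacroix 328,234.1086 → $328,234.11; Marchetti 1,193,720.5566 → $1,193,720.56; Vance 701,499.5421 → $701,499.54; Kowalski 1,086,738.6227 → $1,086,738.62; Becker 462,807.4901 → $462,807.49.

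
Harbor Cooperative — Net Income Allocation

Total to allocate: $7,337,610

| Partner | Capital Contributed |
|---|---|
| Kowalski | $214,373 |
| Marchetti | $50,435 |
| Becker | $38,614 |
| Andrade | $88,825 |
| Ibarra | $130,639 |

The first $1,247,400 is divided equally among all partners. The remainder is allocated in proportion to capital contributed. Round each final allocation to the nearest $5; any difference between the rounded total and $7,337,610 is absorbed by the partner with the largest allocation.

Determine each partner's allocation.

First tranche $1,247,400 split equally: $249,480 each.
Remainder $6,090,210 by capital contributed (total 522,886): Kowalski 2,496,866.60 → $2,496,865; Marchetti 587,431.57 → $587,430; Becker 449,748.83 → $449,750; Andrade 1,034,571.40 → $1,034,570; Ibarra 1,521,591.60 → $1,521,590.
Rounding difference +$5 on remainder applied to Kowalski.
Totals: Kowalski $249,480 + $2,496,870 = $2,746,350; Marchetti $249,480 + $587,430 = $836,910; Becker $249,480 + $449,750 = $699,230; Andrade $249,480 + $1,034,570 = $1,284,050; Ibarra $249,480 + $1,521,590 = $1,771,070.

Kowalski: $2,746,350 · Marchetti: $836,910 · Becker: $699,230 · Andrade: $1,284,050 · Ibarra: $1,771,070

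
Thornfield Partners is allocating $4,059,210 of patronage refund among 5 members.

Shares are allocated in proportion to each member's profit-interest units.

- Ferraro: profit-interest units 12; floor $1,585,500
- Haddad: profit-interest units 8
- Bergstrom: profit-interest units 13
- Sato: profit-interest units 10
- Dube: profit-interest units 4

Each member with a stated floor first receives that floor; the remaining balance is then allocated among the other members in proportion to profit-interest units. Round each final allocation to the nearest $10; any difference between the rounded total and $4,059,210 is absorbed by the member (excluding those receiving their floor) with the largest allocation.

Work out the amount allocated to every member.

Fund the minimums — Ferraro $1,585,500. Remaining pool $2,473,710.
Remaining pool split over remaining profit-interest units 35: Haddad 565,419.43 → $565,420; Bergstrom 918,806.57 → $918,810; Sato 706,774.29 → $706,770; Dube 282,709.71 → $282,710.

Ferraro: $1,585,500; Haddad: $565,420; Bergstrom: $918,810; Sato: $706,770; Dube: $282,710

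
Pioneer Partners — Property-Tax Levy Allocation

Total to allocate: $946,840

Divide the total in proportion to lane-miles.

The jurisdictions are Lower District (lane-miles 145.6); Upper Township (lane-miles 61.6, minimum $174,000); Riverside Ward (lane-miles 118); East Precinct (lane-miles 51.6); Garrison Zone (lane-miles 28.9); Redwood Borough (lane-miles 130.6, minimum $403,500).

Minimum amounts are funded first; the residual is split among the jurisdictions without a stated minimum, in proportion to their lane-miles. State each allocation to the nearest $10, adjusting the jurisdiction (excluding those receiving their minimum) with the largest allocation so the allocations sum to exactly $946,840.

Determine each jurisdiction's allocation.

Lower District: $156,280 · Upper Township: $174,000 · Riverside Ward: $126,660 · East Precinct: $55,380 · Garrison Zone: $31,020 · Redwood Borough: $403,500

Fund the minimums — Upper Township $174,000; Redwood Borough $403,500. Remaining pool $369,340.
Remaining pool split over remaining lane-miles 344.1: Lower District 156,279.87 → $156,280; Riverside Ward 126,655.39 → $126,660; East Precinct 55,384.90 → $55,380; Garrison Zone 31,019.84 → $31,020.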